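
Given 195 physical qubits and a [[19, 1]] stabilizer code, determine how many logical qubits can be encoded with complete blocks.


Each code block uses 19 physical qubits for 1 logical qubit(s).
Number of complete blocks = floor(195 / 19) = 10
Logical qubits = 10 * 1
= 10

10


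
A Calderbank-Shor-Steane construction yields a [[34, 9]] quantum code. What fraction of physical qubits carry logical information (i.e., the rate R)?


Code rate R = k/n
= 9/34
= 0.2647

0.2647


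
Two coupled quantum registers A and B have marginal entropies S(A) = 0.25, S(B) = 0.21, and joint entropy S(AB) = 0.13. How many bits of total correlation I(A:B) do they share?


I(A:B) = S(A) + S(B) - S(AB)
= 0.25 + 0.21 - 0.13
= 0.3300

0.3300


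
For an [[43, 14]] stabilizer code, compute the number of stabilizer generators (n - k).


For an [[n,k]] stabilizer code:
Number of stabilizer generators = n - k
= 43 - 14
= 29

29


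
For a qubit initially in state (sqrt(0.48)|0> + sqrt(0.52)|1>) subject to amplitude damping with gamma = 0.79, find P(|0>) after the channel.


For amplitude damping with parameter gamma on state sqrt(a)|0> + sqrt(b)|1>:
alpha^2 = 0.48, beta^2 = 0.52
P(|0>) = alpha^2 + gamma * beta^2
= 0.48 + 0.79 * 0.52
= 0.48 + 0.4108
= 0.8908

0.8908


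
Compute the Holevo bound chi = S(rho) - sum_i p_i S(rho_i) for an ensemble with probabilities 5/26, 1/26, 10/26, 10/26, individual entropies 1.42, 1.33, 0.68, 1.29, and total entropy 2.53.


chi = S(rho) - sum_i p_i * S(rho_i)
Weighted entropy = 5/26 * 1.42 + 1/26 * 1.33 + 10/26 * 0.68 + 10/26 * 1.29
= 1.0819
chi = 2.53 - 1.0819
= 1.4481

1.4481


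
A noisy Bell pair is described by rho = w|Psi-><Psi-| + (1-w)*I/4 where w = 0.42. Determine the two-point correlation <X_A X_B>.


|Psi-> = (|01> - |10>)/sqrt(2)
For the pure Bell state, <X_A X_B> = -1 (Bell-state Pauli correlator).
The maximally-mixed part I/4 has tr(I/4 * P tensor P) = 0 for any traceless Pauli P.
So <X_A X_B>_rho = w * (-1) + (1 - w) * 0
= 0.42 * (-1)
= -0.4200

-0.4200


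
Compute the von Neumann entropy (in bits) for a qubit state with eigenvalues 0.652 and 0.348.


S = -p*log2(p) - (1-p)*log2(1-p)
p = 0.6520, 1-p = 0.3480
= -0.6520 * log2(0.6520) - 0.3480 * log2(0.3480)
= -(-0.4023) - (-0.5299)
= 0.9323

0.9323


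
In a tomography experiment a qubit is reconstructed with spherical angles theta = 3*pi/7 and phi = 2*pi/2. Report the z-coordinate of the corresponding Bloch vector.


theta = 1.3464, phi = 3.1416
r_z = cos(theta) = 0.2225

0.2225


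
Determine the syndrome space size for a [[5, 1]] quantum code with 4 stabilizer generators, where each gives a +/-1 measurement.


Each stabilizer generator gives a binary (+1 or -1) measurement outcome.
With 4 independent generators:
Total syndromes = 2^4
= 16

16


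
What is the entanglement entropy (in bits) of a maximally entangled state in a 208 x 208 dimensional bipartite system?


For a maximally entangled state in d x d:
S = log2(d) = log2(208)
= 7.7004

7.7004


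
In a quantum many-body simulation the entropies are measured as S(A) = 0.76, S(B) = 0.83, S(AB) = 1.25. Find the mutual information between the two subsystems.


I(A:B) = S(A) + S(B) - S(AB)
= 0.76 + 0.83 - 1.25
= 0.3400

0.3400


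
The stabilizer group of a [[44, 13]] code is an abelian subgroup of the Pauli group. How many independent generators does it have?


For an [[n,k]] stabilizer code:
Number of stabilizer generators = n - k
= 44 - 13
= 31

31


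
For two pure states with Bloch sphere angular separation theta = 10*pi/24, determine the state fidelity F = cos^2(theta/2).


For states separated by angle theta on Bloch sphere:
F = cos^2(theta/2)
theta = 10*pi/24 = 1.3090
theta/2 = 0.6545
cos(theta/2) = 0.7934
F = 0.6294

0.6294


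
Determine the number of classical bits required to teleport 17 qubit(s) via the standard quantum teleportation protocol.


Quantum teleportation requires 2 classical bits per qubit teleported.
17 qubit(s) -> 2 * 17 = 34 classical bits

34


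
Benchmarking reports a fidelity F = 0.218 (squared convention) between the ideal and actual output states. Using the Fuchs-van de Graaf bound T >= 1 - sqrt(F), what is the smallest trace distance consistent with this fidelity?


Fuchs-van de Graaf (squared-fidelity convention): 1 - sqrt(F) <= T <= sqrt(1 - F).
Lower bound: T >= 1 - sqrt(F)
sqrt(F) = sqrt(0.218) = 0.4669
T >= 1 - 0.4669
T >= 0.5331

0.5331


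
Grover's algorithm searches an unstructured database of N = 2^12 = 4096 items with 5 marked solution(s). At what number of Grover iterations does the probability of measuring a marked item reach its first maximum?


After j Grover iterations the success probability is P(j) = sin^2((2j+1)*theta), where sin(theta) = sqrt(k/N).
N = 2^12 = 4096, k = 5
sin(theta) = sqrt(k/N) = 0.03493856215
theta = arcsin(sqrt(k/N)) = 0.03494567432 rad
P(j) reaches its first maximum when (2j+1)*theta is as close as possible to pi/2, i.e. j = round(pi/(4*theta) - 1/2).
pi/(4*theta) - 1/2 = 21.9748
(For comparison, the common estimate pi/4 * sqrt(N/k) = 22.4794; the exact maximiser is used here.)
Optimal iterations = 22

22


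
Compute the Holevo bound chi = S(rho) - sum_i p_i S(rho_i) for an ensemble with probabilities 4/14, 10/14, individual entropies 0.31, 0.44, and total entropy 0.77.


chi = S(rho) - sum_i p_i * S(rho_i)
Weighted entropy = 4/14 * 0.31 + 10/14 * 0.44
= 0.4029
chi = 0.77 - 0.4029
= 0.3671

0.3671


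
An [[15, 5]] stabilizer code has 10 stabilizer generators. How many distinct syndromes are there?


Each stabilizer generator gives a binary (+1 or -1) measurement outcome.
With 10 independent generators:
Total syndromes = 2^10
= 1024

1024


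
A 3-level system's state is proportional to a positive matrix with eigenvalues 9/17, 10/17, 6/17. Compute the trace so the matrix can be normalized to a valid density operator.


tr(M) = sum of eigenvalues
= 9/17 + 10/17 + 6/17
= 25/17
= 1.4706

1.4706


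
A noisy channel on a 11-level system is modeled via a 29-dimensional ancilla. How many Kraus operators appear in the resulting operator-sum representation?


Tracing out the environment in an orthonormal basis {|i>_E} gives Kraus operators K_i = <i|_E U |0>_E.
Number of Kraus operators = dim(H_env) = d_env
= 29

29


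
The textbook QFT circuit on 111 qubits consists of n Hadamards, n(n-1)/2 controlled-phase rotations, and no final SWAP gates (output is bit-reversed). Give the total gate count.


Hadamard gates: 111
Controlled rotations: n*(n-1)/2 = 111*110/2 = 6105
SWAP gates: 0 (omitted)
Total = 111 + 6105
= 6216

6216


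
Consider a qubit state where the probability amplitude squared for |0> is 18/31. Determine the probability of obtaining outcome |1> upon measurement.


|alpha|^2 = 18/31 = 0.5806
|beta|^2 = 1 - 18/31 = 13/31 = 0.4194
P(|1>) = |beta|^2 = 0.4194

0.4194


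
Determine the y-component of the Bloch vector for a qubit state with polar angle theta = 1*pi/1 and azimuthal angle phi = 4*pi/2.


theta = 3.1416, phi = 6.2832
r_y = sin(theta)*sin(phi) = 0.0000 * 0.0000
r_y = 0.0000

0.0000


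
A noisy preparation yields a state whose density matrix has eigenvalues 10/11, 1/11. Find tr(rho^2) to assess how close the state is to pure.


tr(rho^2) = sum of eigenvalues squared
= (10/11)^2 + (1/11)^2
= (100 + 1) / 121
= 101/121
= 0.8347

0.8347


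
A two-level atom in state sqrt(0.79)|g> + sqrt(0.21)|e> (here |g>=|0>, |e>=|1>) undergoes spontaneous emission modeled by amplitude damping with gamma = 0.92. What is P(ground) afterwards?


For amplitude damping with parameter gamma on state sqrt(a)|0> + sqrt(b)|1>:
alpha^2 = 0.79, beta^2 = 0.21
P(|0>) = alpha^2 + gamma * beta^2
= 0.79 + 0.92 * 0.21
= 0.79 + 0.1932
= 0.9832

0.9832


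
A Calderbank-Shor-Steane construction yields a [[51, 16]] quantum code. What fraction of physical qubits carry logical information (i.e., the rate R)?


Code rate R = k/n
= 16/51
= 0.3137

0.3137


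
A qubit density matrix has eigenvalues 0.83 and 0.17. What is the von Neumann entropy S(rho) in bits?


S = -p*log2(p) - (1-p)*log2(1-p)
p = 0.8300, 1-p = 0.1700
= -0.8300 * log2(0.8300) - 0.1700 * log2(0.1700)
= -(-0.2231) - (-0.4346)
= 0.6577

0.6577


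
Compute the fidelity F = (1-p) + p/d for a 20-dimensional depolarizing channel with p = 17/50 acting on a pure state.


F = (1-p) + p/d
= (1 - 0.3400) + 0.3400/20
= 0.6600 + 0.0170
= 0.6770

0.6770


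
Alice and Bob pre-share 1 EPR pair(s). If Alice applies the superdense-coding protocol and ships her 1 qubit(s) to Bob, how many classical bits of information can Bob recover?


Superdense coding allows 2 classical bits per shared entangled pair.
1 pair(s) -> 2 * 1 = 2 classical bits

2


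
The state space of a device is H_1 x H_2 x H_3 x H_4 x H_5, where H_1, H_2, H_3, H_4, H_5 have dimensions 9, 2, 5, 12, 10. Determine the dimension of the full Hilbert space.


dim(H_1 x H_2 x H_3 x H_4 x H_5) = 9 * 2 * 5 * 12 * 10
= 18 * 5 * 12 * 10
= 90 * 12 * 10
= 1080 * 10
= 10800

10800


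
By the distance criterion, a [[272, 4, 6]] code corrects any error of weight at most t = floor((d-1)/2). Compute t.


Code parameters: [[272, 4, 6]], distance d = 6.
Number of correctable errors = floor((d-1)/2)
= floor((6 - 1)/2)
= floor(5/2)
= 2

2


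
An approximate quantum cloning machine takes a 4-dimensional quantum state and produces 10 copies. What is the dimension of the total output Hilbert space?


Output space = H^(tensor 10) where dim(H) = 4
dim = 4^10
= 16 (after 2 factors)
= 64 (after 3 factors)
= 256 (after 4 factors)
= 1024 (after 5 factors)
= 4096 (after 6 factors)
= 16384 (after 7 factors)
= 65536 (after 8 factors)
= 262144 (after 9 factors)
= 1048576 (after 10 factors)
= 1048576

1048576


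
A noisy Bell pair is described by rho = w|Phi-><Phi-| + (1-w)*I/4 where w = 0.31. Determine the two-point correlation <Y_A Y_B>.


|Phi-> = (|00> - |11>)/sqrt(2)
For the pure Bell state, <Y_A Y_B> = +1 (Bell-state Pauli correlator).
The maximally-mixed part I/4 has tr(I/4 * P tensor P) = 0 for any traceless Pauli P.
So <Y_A Y_B>_rho = w * (+1) + (1 - w) * 0
= 0.31 * (+1)
= 0.3100

0.3100


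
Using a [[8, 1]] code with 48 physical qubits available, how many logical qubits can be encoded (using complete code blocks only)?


Each code block uses 8 physical qubits for 1 logical qubit(s).
Number of complete blocks = floor(48 / 8) = 6
Logical qubits = 6 * 1
= 6

6


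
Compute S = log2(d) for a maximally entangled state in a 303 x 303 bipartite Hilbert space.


For a maximally entangled state in d x d:
S = log2(d) = log2(303)
= 8.2432

8.2432


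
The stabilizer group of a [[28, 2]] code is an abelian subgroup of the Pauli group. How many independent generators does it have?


For an [[n,k]] stabilizer code:
Number of stabilizer generators = n - k
= 28 - 2
= 26

26


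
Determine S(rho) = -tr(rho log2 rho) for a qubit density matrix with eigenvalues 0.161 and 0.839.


S = -p*log2(p) - (1-p)*log2(1-p)
p = 0.1610, 1-p = 0.8390
= -0.1610 * log2(0.1610) - 0.8390 * log2(0.8390)
= -(-0.4242) - (-0.2125)
= 0.6367

0.6367


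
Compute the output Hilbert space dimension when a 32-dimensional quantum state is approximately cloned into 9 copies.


Output space = H^(tensor 9) where dim(H) = 32
dim = 32^9
= 1024 (after 2 factors)
= 32768 (after 3 factors)
= 1048576 (after 4 factors)
= 33554432 (after 5 factors)
= 1073741824 (after 6 factors)
= 34359738368 (after 7 factors)
= 1099511627776 (after 8 factors)
= 35184372088832 (after 9 factors)
= 35184372088832

35184372088832


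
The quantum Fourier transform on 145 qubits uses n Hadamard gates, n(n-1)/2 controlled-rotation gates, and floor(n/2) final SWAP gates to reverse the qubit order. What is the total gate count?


Hadamard gates: 145
Controlled rotations: n*(n-1)/2 = 145*144/2 = 10440
SWAP gates: floor(n/2) = floor(145/2) = 72
Total = 145 + 10440 + 72
= 10657

10657


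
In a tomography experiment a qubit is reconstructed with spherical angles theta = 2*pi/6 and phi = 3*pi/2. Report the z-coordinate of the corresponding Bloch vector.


theta = 1.0472, phi = 4.7124
r_z = cos(theta) = 0.5000

0.5000


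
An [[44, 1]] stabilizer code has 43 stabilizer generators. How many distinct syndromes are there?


Each stabilizer generator gives a binary (+1 or -1) measurement outcome.
With 43 independent generators:
Total syndromes = 2^43
= 8796093022208

8796093022208


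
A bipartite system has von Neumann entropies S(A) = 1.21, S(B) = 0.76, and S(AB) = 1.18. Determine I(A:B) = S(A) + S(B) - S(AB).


I(A:B) = S(A) + S(B) - S(AB)
= 1.21 + 0.76 - 1.18
= 0.7900

0.7900


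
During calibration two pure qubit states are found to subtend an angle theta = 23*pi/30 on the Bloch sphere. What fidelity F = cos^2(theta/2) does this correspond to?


For states separated by angle theta on Bloch sphere:
F = cos^2(theta/2)
theta = 23*pi/30 = 2.4086
theta/2 = 1.2043
cos(theta/2) = 0.3584
F = 0.1284

0.1284


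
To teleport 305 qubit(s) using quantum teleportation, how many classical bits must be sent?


Quantum teleportation requires 2 classical bits per qubit teleported.
305 qubit(s) -> 2 * 305 = 610 classical bits

610


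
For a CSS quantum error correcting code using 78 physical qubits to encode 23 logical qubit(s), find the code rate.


Code rate R = k/n
= 23/78
= 0.2949

0.2949


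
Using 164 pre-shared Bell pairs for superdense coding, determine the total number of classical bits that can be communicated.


Superdense coding allows 2 classical bits per shared entangled pair.
164 pair(s) -> 2 * 164 = 328 classical bits

328


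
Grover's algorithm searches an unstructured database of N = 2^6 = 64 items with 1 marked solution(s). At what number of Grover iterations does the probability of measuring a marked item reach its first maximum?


After j Grover iterations the success probability is P(j) = sin^2((2j+1)*theta), where sin(theta) = sqrt(k/N).
N = 2^6 = 64, k = 1
sin(theta) = sqrt(k/N) = 0.125
theta = arcsin(sqrt(k/N)) = 0.1253278312 rad
P(j) reaches its first maximum when (2j+1)*theta is as close as possible to pi/2, i.e. j = round(pi/(4*theta) - 1/2).
pi/(4*theta) - 1/2 = 5.7667
(For comparison, the common estimate pi/4 * sqrt(N/k) = 6.2832; the exact maximiser is used here.)
Optimal iterations = 6

6


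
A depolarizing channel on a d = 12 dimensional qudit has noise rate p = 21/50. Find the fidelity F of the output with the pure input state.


F = (1-p) + p/d
= (1 - 0.4200) + 0.4200/12
= 0.5800 + 0.0350
= 0.6150

0.6150


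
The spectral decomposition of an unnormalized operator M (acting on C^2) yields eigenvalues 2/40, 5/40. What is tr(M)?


tr(M) = sum of eigenvalues
= 2/40 + 5/40
= 7/40
= 0.1750

0.1750


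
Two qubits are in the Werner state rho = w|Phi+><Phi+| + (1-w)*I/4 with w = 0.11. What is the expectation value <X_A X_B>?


|Phi+> = (|00> + |11>)/sqrt(2)
For the pure Bell state, <X_A X_B> = +1 (Bell-state Pauli correlator).
The maximally-mixed part I/4 has tr(I/4 * P tensor P) = 0 for any traceless Pauli P.
So <X_A X_B>_rho = w * (+1) + (1 - w) * 0
= 0.11 * (+1)
= 0.1100

0.1100


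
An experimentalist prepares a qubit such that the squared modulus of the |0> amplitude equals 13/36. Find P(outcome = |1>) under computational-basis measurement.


|alpha|^2 = 13/36 = 0.3611
|beta|^2 = 1 - 13/36 = 23/36 = 0.6389
P(|1>) = |beta|^2 = 0.6389

0.6389


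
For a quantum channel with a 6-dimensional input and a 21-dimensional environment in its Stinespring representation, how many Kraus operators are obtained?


Tracing out the environment in an orthonormal basis {|i>_E} gives Kraus operators K_i = <i|_E U |0>_E.
Number of Kraus operators = dim(H_env) = d_env
= 21

21


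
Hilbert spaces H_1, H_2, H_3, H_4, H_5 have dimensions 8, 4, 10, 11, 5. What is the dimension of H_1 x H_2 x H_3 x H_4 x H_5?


dim(H_1 x H_2 x H_3 x H_4 x H_5) = 8 * 4 * 10 * 11 * 5
= 32 * 10 * 11 * 5
= 320 * 11 * 5
= 3520 * 5
= 17600

17600


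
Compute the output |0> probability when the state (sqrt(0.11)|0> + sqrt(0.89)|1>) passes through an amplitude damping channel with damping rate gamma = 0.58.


For amplitude damping with parameter gamma on state sqrt(a)|0> + sqrt(b)|1>:
alpha^2 = 0.11, beta^2 = 0.89
P(|0>) = alpha^2 + gamma * beta^2
= 0.11 + 0.58 * 0.89
= 0.11 + 0.5162
= 0.6262

0.6262


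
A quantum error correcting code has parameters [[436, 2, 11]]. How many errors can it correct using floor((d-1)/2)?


Code parameters: [[436, 2, 11]], distance d = 11.
Number of correctable errors = floor((d-1)/2)
= floor((11 - 1)/2)
= floor(10/2)
= 5

5


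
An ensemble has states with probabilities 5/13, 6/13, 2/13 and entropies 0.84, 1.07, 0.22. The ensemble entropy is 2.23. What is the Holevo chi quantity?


chi = S(rho) - sum_i p_i * S(rho_i)
Weighted entropy = 5/13 * 0.84 + 6/13 * 1.07 + 2/13 * 0.22
= 0.8508
chi = 2.23 - 0.8508
= 1.3792

1.3792


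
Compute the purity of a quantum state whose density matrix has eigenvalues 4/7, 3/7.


tr(rho^2) = sum of eigenvalues squared
= (4/7)^2 + (3/7)^2
= (16 + 9) / 49
= 25/49
= 0.5102

0.5102


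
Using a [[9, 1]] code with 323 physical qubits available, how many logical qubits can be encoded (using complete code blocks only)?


Each code block uses 9 physical qubits for 1 logical qubit(s).
Number of complete blocks = floor(323 / 9) = 35
Logical qubits = 35 * 1
= 35

35


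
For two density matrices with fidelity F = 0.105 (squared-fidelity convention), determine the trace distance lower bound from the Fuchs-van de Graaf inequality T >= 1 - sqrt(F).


Fuchs-van de Graaf (squared-fidelity convention): 1 - sqrt(F) <= T <= sqrt(1 - F).
Lower bound: T >= 1 - sqrt(F)
sqrt(F) = sqrt(0.105) = 0.3240
T >= 1 - 0.3240
T >= 0.6760

0.6760


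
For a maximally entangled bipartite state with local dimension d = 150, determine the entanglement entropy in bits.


For a maximally entangled state in d x d:
S = log2(d) = log2(150)
= 7.2288

7.2288


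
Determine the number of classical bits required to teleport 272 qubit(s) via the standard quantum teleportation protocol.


Quantum teleportation requires 2 classical bits per qubit teleported.
272 qubit(s) -> 2 * 272 = 544 classical bits

544


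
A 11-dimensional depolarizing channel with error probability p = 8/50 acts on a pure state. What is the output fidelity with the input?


F = (1-p) + p/d
= (1 - 0.1600) + 0.1600/11
= 0.8400 + 0.0145
= 0.8545

0.8545


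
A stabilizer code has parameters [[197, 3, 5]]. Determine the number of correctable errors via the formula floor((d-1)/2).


Code parameters: [[197, 3, 5]], distance d = 5.
Number of correctable errors = floor((d-1)/2)
= floor((5 - 1)/2)
= floor(4/2)
= 2

2


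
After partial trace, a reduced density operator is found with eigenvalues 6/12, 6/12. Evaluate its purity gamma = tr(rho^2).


tr(rho^2) = sum of eigenvalues squared
= (6/12)^2 + (6/12)^2
= (36 + 36) / 144
= 72/144
= 0.5000

0.5000


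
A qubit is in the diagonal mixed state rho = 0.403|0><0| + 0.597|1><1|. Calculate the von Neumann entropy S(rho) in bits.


S = -p*log2(p) - (1-p)*log2(1-p)
p = 0.4030, 1-p = 0.5970
= -0.4030 * log2(0.4030) - 0.5970 * log2(0.5970)
= -(-0.5284) - (-0.4443)
= 0.9727

0.9727


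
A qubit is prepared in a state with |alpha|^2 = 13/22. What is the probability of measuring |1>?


|alpha|^2 = 13/22 = 0.5909
|beta|^2 = 1 - 13/22 = 9/22 = 0.4091
P(|1>) = |beta|^2 = 0.4091

0.4091


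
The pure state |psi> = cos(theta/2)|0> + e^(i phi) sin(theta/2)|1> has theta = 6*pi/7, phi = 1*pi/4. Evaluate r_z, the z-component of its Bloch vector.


theta = 2.6928, phi = 0.7854
r_z = cos(theta) = -0.9010

-0.9010


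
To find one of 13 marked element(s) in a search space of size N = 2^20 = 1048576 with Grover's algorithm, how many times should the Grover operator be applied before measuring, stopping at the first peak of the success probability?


After j Grover iterations the success probability is P(j) = sin^2((2j+1)*theta), where sin(theta) = sqrt(k/N).
N = 2^20 = 1048576, k = 13
sin(theta) = sqrt(k/N) = 0.003521046167
theta = arcsin(sqrt(k/N)) = 0.003521053443 rad
P(j) reaches its first maximum when (2j+1)*theta is as close as possible to pi/2, i.e. j = round(pi/(4*theta) - 1/2).
pi/(4*theta) - 1/2 = 222.5577
(For comparison, the common estimate pi/4 * sqrt(N/k) = 223.0582; the exact maximiser is used here.)
Optimal iterations = 223

223


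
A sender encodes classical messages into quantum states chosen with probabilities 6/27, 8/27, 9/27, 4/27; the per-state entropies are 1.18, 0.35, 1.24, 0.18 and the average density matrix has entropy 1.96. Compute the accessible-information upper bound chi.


chi = S(rho) - sum_i p_i * S(rho_i)
Weighted entropy = 6/27 * 1.18 + 8/27 * 0.35 + 9/27 * 1.24 + 4/27 * 0.18
= 0.8059
chi = 1.96 - 0.8059
= 1.1541

1.1541


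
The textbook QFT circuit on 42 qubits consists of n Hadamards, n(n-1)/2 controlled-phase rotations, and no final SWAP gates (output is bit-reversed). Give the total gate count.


Hadamard gates: 42
Controlled rotations: n*(n-1)/2 = 42*41/2 = 861
SWAP gates: 0 (omitted)
Total = 42 + 861
= 903

903


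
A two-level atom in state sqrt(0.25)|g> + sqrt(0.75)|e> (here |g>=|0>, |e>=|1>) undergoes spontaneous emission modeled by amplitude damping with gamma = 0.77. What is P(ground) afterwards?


For amplitude damping with parameter gamma on state sqrt(a)|0> + sqrt(b)|1>:
alpha^2 = 0.25, beta^2 = 0.75
P(|0>) = alpha^2 + gamma * beta^2
= 0.25 + 0.77 * 0.75
= 0.25 + 0.5775
= 0.8275

0.8275


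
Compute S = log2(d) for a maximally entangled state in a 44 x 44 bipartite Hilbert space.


For a maximally entangled state in d x d:
S = log2(d) = log2(44)
= 5.4594

5.4594


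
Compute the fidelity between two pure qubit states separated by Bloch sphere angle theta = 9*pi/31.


For states separated by angle theta on Bloch sphere:
F = cos^2(theta/2)
theta = 9*pi/31 = 0.9121
theta/2 = 0.4560
cos(theta/2) = 0.8978
F = 0.8061

0.8061


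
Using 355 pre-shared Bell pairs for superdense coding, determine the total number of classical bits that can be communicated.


Superdense coding allows 2 classical bits per shared entangled pair.
355 pair(s) -> 2 * 355 = 710 classical bits

710


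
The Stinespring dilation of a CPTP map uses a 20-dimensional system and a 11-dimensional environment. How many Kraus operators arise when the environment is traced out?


Tracing out the environment in an orthonormal basis {|i>_E} gives Kraus operators K_i = <i|_E U |0>_E.
Number of Kraus operators = dim(H_env) = d_env
= 11

11


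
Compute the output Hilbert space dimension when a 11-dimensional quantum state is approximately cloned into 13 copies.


Output space = H^(tensor 13) where dim(H) = 11
dim = 11^13
= 121 (after 2 factors)
= 1331 (after 3 factors)
= 14641 (after 4 factors)
= 161051 (after 5 factors)
= 1771561 (after 6 factors)
= 19487171 (after 7 factors)
= 214358881 (after 8 factors)
= 2357947691 (after 9 factors)
= 25937424601 (after 10 factors)
= 285311670611 (after 11 factors)
= 3138428376721 (after 12 factors)
= 34522712143931 (after 13 factors)
= 34522712143931

34522712143931


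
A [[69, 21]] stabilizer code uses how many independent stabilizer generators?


For an [[n,k]] stabilizer code:
Number of stabilizer generators = n - k
= 69 - 21
= 48

48


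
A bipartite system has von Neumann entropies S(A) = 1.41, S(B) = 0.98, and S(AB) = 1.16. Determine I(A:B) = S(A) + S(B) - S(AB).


I(A:B) = S(A) + S(B) - S(AB)
= 1.41 + 0.98 - 1.16
= 1.2300

1.2300


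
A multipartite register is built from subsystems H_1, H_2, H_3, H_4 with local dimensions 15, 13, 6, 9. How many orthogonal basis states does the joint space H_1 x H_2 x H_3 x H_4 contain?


dim(H_1 x H_2 x H_3 x H_4) = 15 * 13 * 6 * 9
= 195 * 6 * 9
= 1170 * 9
= 10530

10530


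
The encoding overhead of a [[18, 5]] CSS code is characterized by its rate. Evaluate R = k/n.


Code rate R = k/n
= 5/18
= 0.2778

0.2778


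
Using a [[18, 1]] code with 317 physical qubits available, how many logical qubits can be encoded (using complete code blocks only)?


Each code block uses 18 physical qubits for 1 logical qubit(s).
Number of complete blocks = floor(317 / 18) = 17
Logical qubits = 17 * 1
= 17

17


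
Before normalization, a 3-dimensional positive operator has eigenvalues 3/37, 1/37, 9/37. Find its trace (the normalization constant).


tr(M) = sum of eigenvalues
= 3/37 + 1/37 + 9/37
= 13/37
= 0.3514

0.3514


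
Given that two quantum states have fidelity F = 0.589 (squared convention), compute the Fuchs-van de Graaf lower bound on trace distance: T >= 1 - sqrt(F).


Fuchs-van de Graaf (squared-fidelity convention): 1 - sqrt(F) <= T <= sqrt(1 - F).
Lower bound: T >= 1 - sqrt(F)
sqrt(F) = sqrt(0.589) = 0.7675
T >= 1 - 0.7675
T >= 0.2325

0.2325


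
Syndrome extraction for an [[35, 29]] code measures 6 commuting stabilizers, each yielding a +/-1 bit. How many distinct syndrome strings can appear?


Each stabilizer generator gives a binary (+1 or -1) measurement outcome.
With 6 independent generators:
Total syndromes = 2^6
= 64

64


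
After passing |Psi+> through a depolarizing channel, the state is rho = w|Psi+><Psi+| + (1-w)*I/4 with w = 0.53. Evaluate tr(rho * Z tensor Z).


|Psi+> = (|01> + |10>)/sqrt(2)
For the pure Bell state, <Z_A Z_B> = -1 (Bell-state Pauli correlator).
The maximally-mixed part I/4 has tr(I/4 * P tensor P) = 0 for any traceless Pauli P.
So <Z_A Z_B>_rho = w * (-1) + (1 - w) * 0
= 0.53 * (-1)
= -0.5300

-0.5300


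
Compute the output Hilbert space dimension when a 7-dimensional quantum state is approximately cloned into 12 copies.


Output space = H^(tensor 12) where dim(H) = 7
dim = 7^12
= 49 (after 2 factors)
= 343 (after 3 factors)
= 2401 (after 4 factors)
= 16807 (after 5 factors)
= 117649 (after 6 factors)
= 823543 (after 7 factors)
= 5764801 (after 8 factors)
= 40353607 (after 9 factors)
= 282475249 (after 10 factors)
= 1977326743 (after 11 factors)
= 13841287201 (after 12 factors)
= 13841287201

13841287201


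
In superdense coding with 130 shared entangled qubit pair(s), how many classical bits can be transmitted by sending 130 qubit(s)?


Superdense coding allows 2 classical bits per shared entangled pair.
130 pair(s) -> 2 * 130 = 260 classical bits

260


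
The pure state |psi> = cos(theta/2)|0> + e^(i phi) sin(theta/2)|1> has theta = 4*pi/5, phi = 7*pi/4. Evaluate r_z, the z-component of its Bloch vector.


theta = 2.5133, phi = 5.4978
r_z = cos(theta) = -0.8090

-0.8090


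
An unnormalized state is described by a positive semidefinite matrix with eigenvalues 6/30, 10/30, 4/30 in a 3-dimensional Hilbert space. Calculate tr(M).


tr(M) = sum of eigenvalues
= 6/30 + 10/30 + 4/30
= 20/30
= 0.6667

0.6667


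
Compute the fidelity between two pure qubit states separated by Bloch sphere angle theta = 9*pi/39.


For states separated by angle theta on Bloch sphere:
F = cos^2(theta/2)
theta = 9*pi/39 = 0.7250
theta/2 = 0.3625
cos(theta/2) = 0.9350
F = 0.8743

0.8743


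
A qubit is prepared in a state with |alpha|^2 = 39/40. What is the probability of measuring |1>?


|alpha|^2 = 39/40 = 0.9750
|beta|^2 = 1 - 39/40 = 1/40 = 0.0250
P(|1>) = |beta|^2 = 0.0250

0.0250


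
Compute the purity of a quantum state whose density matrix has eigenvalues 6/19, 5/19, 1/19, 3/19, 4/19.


tr(rho^2) = sum of eigenvalues squared
= (6/19)^2 + (5/19)^2 + (1/19)^2 + (3/19)^2 + (4/19)^2
= (36 + 25 + 1 + 9 + 16) / 361
= 87/361
= 0.2410

0.2410


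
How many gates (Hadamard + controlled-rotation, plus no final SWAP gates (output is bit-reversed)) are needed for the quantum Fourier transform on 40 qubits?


Hadamard gates: 40
Controlled rotations: n*(n-1)/2 = 40*39/2 = 780
SWAP gates: 0 (omitted)
Total = 40 + 780
= 820

820


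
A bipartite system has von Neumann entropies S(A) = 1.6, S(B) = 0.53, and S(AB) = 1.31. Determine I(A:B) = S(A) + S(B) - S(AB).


I(A:B) = S(A) + S(B) - S(AB)
= 1.6 + 0.53 - 1.31
= 0.8200

0.8200


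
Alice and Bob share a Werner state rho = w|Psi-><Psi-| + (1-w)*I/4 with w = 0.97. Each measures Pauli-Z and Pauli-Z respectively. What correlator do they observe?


|Psi-> = (|01> - |10>)/sqrt(2)
For the pure Bell state, <Z_A Z_B> = -1 (Bell-state Pauli correlator).
The maximally-mixed part I/4 has tr(I/4 * P tensor P) = 0 for any traceless Pauli P.
So <Z_A Z_B>_rho = w * (-1) + (1 - w) * 0
= 0.97 * (-1)
= -0.9700

-0.9700


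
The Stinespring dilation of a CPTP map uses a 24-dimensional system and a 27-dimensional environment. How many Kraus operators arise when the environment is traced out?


Tracing out the environment in an orthonormal basis {|i>_E} gives Kraus operators K_i = <i|_E U |0>_E.
Number of Kraus operators = dim(H_env) = d_env
= 27

27


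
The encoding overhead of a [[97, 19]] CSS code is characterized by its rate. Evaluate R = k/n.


Code rate R = k/n
= 19/97
= 0.1959

0.1959


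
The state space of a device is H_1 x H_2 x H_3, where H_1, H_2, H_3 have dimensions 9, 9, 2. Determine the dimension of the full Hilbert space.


dim(H_1 x H_2 x H_3) = 9 * 9 * 2
= 81 * 2
= 162

162


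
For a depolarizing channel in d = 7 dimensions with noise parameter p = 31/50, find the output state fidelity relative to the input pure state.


F = (1-p) + p/d
= (1 - 0.6200) + 0.6200/7
= 0.3800 + 0.0886
= 0.4686

0.4686


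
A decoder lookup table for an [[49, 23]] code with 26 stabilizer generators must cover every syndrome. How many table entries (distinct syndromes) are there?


Each stabilizer generator gives a binary (+1 or -1) measurement outcome.
With 26 independent generators:
Total syndromes = 2^26
= 67108864

67108864


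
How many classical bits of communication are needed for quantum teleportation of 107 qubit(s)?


Quantum teleportation requires 2 classical bits per qubit teleported.
107 qubit(s) -> 2 * 107 = 214 classical bits

214


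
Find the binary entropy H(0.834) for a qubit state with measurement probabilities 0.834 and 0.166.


S = -p*log2(p) - (1-p)*log2(1-p)
p = 0.8340, 1-p = 0.1660
= -0.8340 * log2(0.8340) - 0.1660 * log2(0.1660)
= -(-0.2184) - (-0.4301)
= 0.6485

0.6485


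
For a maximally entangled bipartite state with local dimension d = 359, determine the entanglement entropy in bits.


For a maximally entangled state in d x d:
S = log2(d) = log2(359)
= 8.4878

8.4878


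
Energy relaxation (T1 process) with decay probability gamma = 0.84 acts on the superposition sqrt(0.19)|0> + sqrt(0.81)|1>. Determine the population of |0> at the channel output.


For amplitude damping with parameter gamma on state sqrt(a)|0> + sqrt(b)|1>:
alpha^2 = 0.19, beta^2 = 0.81
P(|0>) = alpha^2 + gamma * beta^2
= 0.19 + 0.84 * 0.81
= 0.19 + 0.6804
= 0.8704

0.8704


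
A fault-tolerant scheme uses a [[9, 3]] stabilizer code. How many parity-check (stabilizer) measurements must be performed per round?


For an [[n,k]] stabilizer code:
Number of stabilizer generators = n - k
= 9 - 3
= 6

6


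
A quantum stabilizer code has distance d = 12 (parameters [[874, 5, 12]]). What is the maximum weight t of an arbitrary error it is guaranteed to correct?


Code parameters: [[874, 5, 12]], distance d = 12.
Number of correctable errors = floor((d-1)/2)
= floor((12 - 1)/2)
= floor(11/2)
= 5

5


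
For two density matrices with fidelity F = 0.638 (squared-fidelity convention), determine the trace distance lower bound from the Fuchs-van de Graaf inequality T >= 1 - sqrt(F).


Fuchs-van de Graaf (squared-fidelity convention): 1 - sqrt(F) <= T <= sqrt(1 - F).
Lower bound: T >= 1 - sqrt(F)
sqrt(F) = sqrt(0.638) = 0.7987
T >= 1 - 0.7987
T >= 0.2013

0.2013


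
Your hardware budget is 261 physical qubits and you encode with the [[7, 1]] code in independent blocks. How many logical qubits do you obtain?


Each code block uses 7 physical qubits for 1 logical qubit(s).
Number of complete blocks = floor(261 / 7) = 37
Logical qubits = 37 * 1
= 37

37


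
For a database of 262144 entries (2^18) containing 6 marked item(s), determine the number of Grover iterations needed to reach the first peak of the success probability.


After j Grover iterations the success probability is P(j) = sin^2((2j+1)*theta), where sin(theta) = sqrt(k/N).
N = 2^18 = 262144, k = 6
sin(theta) = sqrt(k/N) = 0.004784159654
theta = arcsin(sqrt(k/N)) = 0.004784177904 rad
P(j) reaches its first maximum when (2j+1)*theta is as close as possible to pi/2, i.e. j = round(pi/(4*theta) - 1/2).
pi/(4*theta) - 1/2 = 163.6658
(For comparison, the common estimate pi/4 * sqrt(N/k) = 164.1664; the exact maximiser is used here.)
Optimal iterations = 164

164


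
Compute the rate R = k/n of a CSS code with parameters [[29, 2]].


Code rate R = k/n
= 2/29
= 0.0690

0.0690


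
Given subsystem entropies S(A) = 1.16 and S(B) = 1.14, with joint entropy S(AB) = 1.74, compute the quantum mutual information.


I(A:B) = S(A) + S(B) - S(AB)
= 1.16 + 1.14 - 1.74
= 0.5600

0.5600


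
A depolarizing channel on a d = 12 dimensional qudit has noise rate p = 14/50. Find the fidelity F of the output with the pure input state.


F = (1-p) + p/d
= (1 - 0.2800) + 0.2800/12
= 0.7200 + 0.0233
= 0.7433

0.7433


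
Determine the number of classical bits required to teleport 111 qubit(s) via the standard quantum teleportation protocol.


Quantum teleportation requires 2 classical bits per qubit teleported.
111 qubit(s) -> 2 * 111 = 222 classical bits

222


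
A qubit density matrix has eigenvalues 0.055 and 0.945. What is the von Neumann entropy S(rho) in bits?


S = -p*log2(p) - (1-p)*log2(1-p)
p = 0.0550, 1-p = 0.9450
= -0.0550 * log2(0.0550) - 0.9450 * log2(0.9450)
= -(-0.2301) - (-0.0771)
= 0.3073

0.3073


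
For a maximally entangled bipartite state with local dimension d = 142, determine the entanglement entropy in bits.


For a maximally entangled state in d x d:
S = log2(d) = log2(142)
= 7.1497

7.1497


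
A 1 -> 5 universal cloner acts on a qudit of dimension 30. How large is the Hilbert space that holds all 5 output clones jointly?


Output space = H^(tensor 5) where dim(H) = 30
dim = 30^5
= 900 (after 2 factors)
= 27000 (after 3 factors)
= 810000 (after 4 factors)
= 24300000 (after 5 factors)
= 24300000

24300000


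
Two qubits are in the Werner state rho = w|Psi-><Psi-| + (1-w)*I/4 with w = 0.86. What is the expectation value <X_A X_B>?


|Psi-> = (|01> - |10>)/sqrt(2)
For the pure Bell state, <X_A X_B> = -1 (Bell-state Pauli correlator).
The maximally-mixed part I/4 has tr(I/4 * P tensor P) = 0 for any traceless Pauli P.
So <X_A X_B>_rho = w * (-1) + (1 - w) * 0
= 0.86 * (-1)
= -0.8600

-0.8600


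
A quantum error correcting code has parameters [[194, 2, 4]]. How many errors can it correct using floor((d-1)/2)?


Code parameters: [[194, 2, 4]], distance d = 4.
Number of correctable errors = floor((d-1)/2)
= floor((4 - 1)/2)
= floor(3/2)
= 1

1


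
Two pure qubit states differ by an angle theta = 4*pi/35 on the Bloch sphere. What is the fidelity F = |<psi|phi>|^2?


For states separated by angle theta on Bloch sphere:
F = cos^2(theta/2)
theta = 4*pi/35 = 0.3590
theta/2 = 0.1795
cos(theta/2) = 0.9839
F = 0.9681

0.9681


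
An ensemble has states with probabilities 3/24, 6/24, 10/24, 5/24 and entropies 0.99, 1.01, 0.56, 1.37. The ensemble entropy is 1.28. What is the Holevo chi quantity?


chi = S(rho) - sum_i p_i * S(rho_i)
Weighted entropy = 3/24 * 0.99 + 6/24 * 1.01 + 10/24 * 0.56 + 5/24 * 1.37
= 0.8950
chi = 1.28 - 0.8950
= 0.3850

0.3850


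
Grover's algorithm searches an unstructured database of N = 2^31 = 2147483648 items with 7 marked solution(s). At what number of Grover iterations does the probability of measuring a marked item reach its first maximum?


After j Grover iterations the success probability is P(j) = sin^2((2j+1)*theta), where sin(theta) = sqrt(k/N).
N = 2^31 = 2147483648, k = 7
sin(theta) = sqrt(k/N) = 5.709316081e-05
theta = arcsin(sqrt(k/N)) = 5.709316084e-05 rad
P(j) reaches its first maximum when (2j+1)*theta is as close as possible to pi/2, i.e. j = round(pi/(4*theta) - 1/2).
pi/(4*theta) - 1/2 = 13755.9316
(For comparison, the common estimate pi/4 * sqrt(N/k) = 13756.4316; the exact maximiser is used here.)
Optimal iterations = 13756

13756


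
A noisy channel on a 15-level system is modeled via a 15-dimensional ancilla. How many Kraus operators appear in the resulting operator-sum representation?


Tracing out the environment in an orthonormal basis {|i>_E} gives Kraus operators K_i = <i|_E U |0>_E.
Number of Kraus operators = dim(H_env) = d_env
= 15

15


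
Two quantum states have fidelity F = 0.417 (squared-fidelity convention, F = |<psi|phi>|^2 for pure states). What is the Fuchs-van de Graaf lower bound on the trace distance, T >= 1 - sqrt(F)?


Fuchs-van de Graaf (squared-fidelity convention): 1 - sqrt(F) <= T <= sqrt(1 - F).
Lower bound: T >= 1 - sqrt(F)
sqrt(F) = sqrt(0.417) = 0.6458
T >= 1 - 0.6458
T >= 0.3542

0.3542


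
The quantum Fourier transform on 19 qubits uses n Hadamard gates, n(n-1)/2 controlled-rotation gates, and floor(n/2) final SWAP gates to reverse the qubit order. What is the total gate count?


Hadamard gates: 19
Controlled rotations: n*(n-1)/2 = 19*18/2 = 171
SWAP gates: floor(n/2) = floor(19/2) = 9
Total = 19 + 171 + 9
= 199

199


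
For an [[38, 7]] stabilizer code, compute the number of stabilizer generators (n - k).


For an [[n,k]] stabilizer code:
Number of stabilizer generators = n - k
= 38 - 7
= 31

31


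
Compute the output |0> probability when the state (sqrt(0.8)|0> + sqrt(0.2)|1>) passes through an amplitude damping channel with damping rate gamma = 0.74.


For amplitude damping with parameter gamma on state sqrt(a)|0> + sqrt(b)|1>:
alpha^2 = 0.8, beta^2 = 0.2
P(|0>) = alpha^2 + gamma * beta^2
= 0.8 + 0.74 * 0.2
= 0.8 + 0.1480
= 0.9480

0.9480


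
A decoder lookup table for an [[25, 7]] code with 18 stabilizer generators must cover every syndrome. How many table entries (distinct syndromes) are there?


Each stabilizer generator gives a binary (+1 or -1) measurement outcome.
With 18 independent generators:
Total syndromes = 2^18
= 262144

262144


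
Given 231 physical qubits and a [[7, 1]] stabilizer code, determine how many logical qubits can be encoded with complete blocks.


Each code block uses 7 physical qubits for 1 logical qubit(s).
Number of complete blocks = floor(231 / 7) = 33
Logical qubits = 33 * 1
= 33

33


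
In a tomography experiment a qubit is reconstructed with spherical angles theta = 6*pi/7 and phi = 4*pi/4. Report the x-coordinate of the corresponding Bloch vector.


theta = 2.6928, phi = 3.1416
r_x = sin(theta)*cos(phi) = 0.4339 * -1.0000
r_x = -0.4339

-0.4339


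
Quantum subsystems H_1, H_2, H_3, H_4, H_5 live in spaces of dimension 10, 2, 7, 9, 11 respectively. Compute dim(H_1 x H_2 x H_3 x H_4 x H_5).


dim(H_1 x H_2 x H_3 x H_4 x H_5) = 10 * 2 * 7 * 9 * 11
= 20 * 7 * 9 * 11
= 140 * 9 * 11
= 1260 * 11
= 13860

13860


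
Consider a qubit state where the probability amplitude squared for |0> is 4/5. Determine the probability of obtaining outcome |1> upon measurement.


|alpha|^2 = 4/5 = 0.8000
|beta|^2 = 1 - 4/5 = 1/5 = 0.2000
P(|1>) = |beta|^2 = 0.2000

0.2000


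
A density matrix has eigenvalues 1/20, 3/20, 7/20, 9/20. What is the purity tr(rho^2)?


tr(rho^2) = sum of eigenvalues squared
= (1/20)^2 + (3/20)^2 + (7/20)^2 + (9/20)^2
= (1 + 9 + 49 + 81) / 400
= 140/400
= 0.3500

0.3500


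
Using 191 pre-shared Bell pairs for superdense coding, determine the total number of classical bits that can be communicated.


Superdense coding allows 2 classical bits per shared entangled pair.
191 pair(s) -> 2 * 191 = 382 classical bits

382
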